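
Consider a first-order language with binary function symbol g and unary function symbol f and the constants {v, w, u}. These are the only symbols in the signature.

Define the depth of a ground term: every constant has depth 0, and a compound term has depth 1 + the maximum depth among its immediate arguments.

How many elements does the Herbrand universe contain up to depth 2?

243

Write N_k for the number of ground terms of depth ≤ k. A term of depth ≤ k is either a constant or a function symbol applied to arguments of depth ≤ k−1, so N_k = 3 + N_{k-1}^2 + N_{k-1}.
N_0 = 3
N_1 = 3 + 3^2 + 3 = 15
N_2 = 3 + 15^2 + 15 = 243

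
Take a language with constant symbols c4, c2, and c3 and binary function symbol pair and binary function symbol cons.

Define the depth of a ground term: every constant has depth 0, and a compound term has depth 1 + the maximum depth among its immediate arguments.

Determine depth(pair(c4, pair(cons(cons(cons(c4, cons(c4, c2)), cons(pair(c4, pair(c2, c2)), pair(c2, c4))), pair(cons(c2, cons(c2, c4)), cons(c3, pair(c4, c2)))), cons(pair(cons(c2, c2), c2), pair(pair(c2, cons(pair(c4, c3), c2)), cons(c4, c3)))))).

depth(cons(c4, c2)) = 1 + max(0, 0) = 1
depth(cons(c4, cons(c4, c2))) = 1 + max(0, 1) = 2
depth(pair(c2, c2)) = 1 + max(0, 0) = 1
depth(pair(c4, pair(c2, c2))) = 1 + max(0, 1) = 2
depth(pair(c2, c4)) = 1 + max(0, 0) = 1
depth(cons(pair(c4, pair(c2, c2)), pair(c2, c4))) = 1 + max(2, 1) = 3
depth(cons(cons(c4, cons(c4, c2)), cons(pair(c4, pair(c2, c2)), pair(c2, c4)))) = 1 + max(2, 3) = 4
depth(cons(c2, c4)) = 1 + max(0, 0) = 1
depth(cons(c2, cons(c2, c4))) = 1 + max(0, 1) = 2
depth(pair(c4, c2)) = 1 + max(0, 0) = 1
depth(cons(c3, pair(c4, c2))) = 1 + max(0, 1) = 2
depth(pair(cons(c2, cons(c2, c4)), cons(c3, pair(c4, c2)))) = 1 + max(2, 2) = 3
depth(cons(cons(cons(c4, cons(c4, c2)), cons(pair(c4, pair(c2, c2)), pair(c2, c4))), pair(cons(c2, cons(c2, c4)), cons(c3, pair(c4, c2))))) = 1 + max(4, 3) = 5
depth(cons(c2, c2)) = 1 + max(0, 0) = 1
depth(pair(cons(c2, c2), c2)) = 1 + max(1, 0) = 2
depth(pair(c4, c3)) = 1 + max(0, 0) = 1
depth(cons(pair(c4, c3), c2)) = 1 + max(1, 0) = 2
depth(pair(c2, cons(pair(c4, c3), c2))) = 1 + max(0, 2) = 3
depth(cons(c4, c3)) = 1 + max(0, 0) = 1
depth(pair(pair(c2, cons(pair(c4, c3), c2)), cons(c4, c3))) = 1 + max(3, 1) = 4
depth(cons(pair(cons(c2, c2), c2), pair(pair(c2, cons(pair(c4, c3), c2)), cons(c4, c3)))) = 1 + max(2, 4) = 5
depth(pair(cons(cons(cons(c4, cons(c4, c2)), cons(pair(c4, pair(c2, c2)), pair(c2, c4))), pair(cons(c2, cons(c2, c4)), cons(c3, pair(c4, c2)))), cons(pair(cons(c2, c2), c2), pair(pair(c2, cons(pair(c4, c3), c2)), cons(c4, c3))))) = 1 + max(5, 5) = 6
depth(pair(c4, pair(cons(cons(cons(c4, cons(c4, c2)), cons(pair(c4, pair(c2, c2)), pair(c2, c4))), pair(cons(c2, cons(c2, c4)), cons(c3, pair(c4, c2)))), cons(pair(cons(c2, c2), c2), pair(pair(c2, cons(pair(c4, c3), c2)), cons(c4, c3)))))) = 1 + max(0, 6) = 7

7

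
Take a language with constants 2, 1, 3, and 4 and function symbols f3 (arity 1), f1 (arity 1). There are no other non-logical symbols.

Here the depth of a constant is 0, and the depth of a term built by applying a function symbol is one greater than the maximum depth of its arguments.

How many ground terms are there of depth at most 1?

12

Let N_k = |{terms of depth ≤ k}|. Then N_0 = 4 and N_k = 4 + N_{k-1} + N_{k-1} for k ≥ 1 (one summand per function symbol, arity giving the exponent).
N_0 = 4
N_1 = 4 + 4 + 4 = 12
Explicitly: 2, 1, 3, 4, f3(2), f3(1), f3(3), f3(4), f1(2), f1(1), f1(3), f1(4).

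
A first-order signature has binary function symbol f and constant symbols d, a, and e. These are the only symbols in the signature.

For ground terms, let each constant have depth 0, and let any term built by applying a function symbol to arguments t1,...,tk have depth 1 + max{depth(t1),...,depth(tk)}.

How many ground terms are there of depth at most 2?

147

Write N_k for the number of ground terms of depth ≤ k. A term of depth ≤ k is either a constant or a function symbol applied to arguments of depth ≤ k−1, so N_k = 3 + N_{k-1}^2.
N_0 = 3
N_1 = 3 + 3^2 = 12
N_2 = 3 + 12^2 = 147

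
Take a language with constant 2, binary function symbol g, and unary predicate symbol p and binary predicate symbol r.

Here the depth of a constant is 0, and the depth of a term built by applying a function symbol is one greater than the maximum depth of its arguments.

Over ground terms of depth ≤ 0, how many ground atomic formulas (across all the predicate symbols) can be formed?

2

First count ground terms of depth ≤ 0.
Let N_k count ground terms of depth at most k. Each non-constant term of depth ≤ k is some function symbol applied to depth-≤(k−1) arguments, giving N_k = 1 + N_{k-1}^2.
N_0 = 1
So |H| = 1.
For each predicate symbol, the number of ground atoms is |H| raised to its arity; summing:
  p: 1;  r: 1^2 = 1
Total ground atoms: 1 + 1 = 2.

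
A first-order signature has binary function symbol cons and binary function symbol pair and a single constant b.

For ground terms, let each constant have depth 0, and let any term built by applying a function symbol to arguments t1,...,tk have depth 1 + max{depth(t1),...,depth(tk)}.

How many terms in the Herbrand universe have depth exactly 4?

Write N_k for the number of ground terms of depth ≤ k. A term of depth ≤ k is either a constant or a function symbol applied to arguments of depth ≤ k−1, so N_k = 1 + N_{k-1}^2 + N_{k-1}^2.
N_0 = 1
N_1 = 1 + 1^2 + 1^2 = 3
N_2 = 1 + 3^2 + 3^2 = 19
N_3 = 1 + 19^2 + 19^2 = 723
N_4 = 1 + 723^2 + 723^2 = 1045459
Terms of depth exactly 4: N_4 − N_3 = 1045459 − 723 = 1044736.

1044736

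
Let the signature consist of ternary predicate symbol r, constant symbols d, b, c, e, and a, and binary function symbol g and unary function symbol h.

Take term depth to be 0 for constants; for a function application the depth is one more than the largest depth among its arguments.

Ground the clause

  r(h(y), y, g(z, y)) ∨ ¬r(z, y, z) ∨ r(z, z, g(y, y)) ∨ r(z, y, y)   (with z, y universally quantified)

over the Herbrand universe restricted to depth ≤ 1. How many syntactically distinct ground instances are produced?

1225

Ground terms of depth ≤ 1:
  Count level by level. With function symbols g/2, h/1, the terms of depth ≤ k are the 5 constants together with each function applied to depth-≤(k−1) tuples, so N_k = 5 + N_{k-1}^2 + N_{k-1}.
  N_0 = 5
  N_1 = 5 + 5^2 + 5 = 35
So there are 35 ground terms available for substitution.
Each of z, y ranges independently over the available ground terms, and distinct assignments produce distinct instances.
Number of ground instances = 35^2 = 1225.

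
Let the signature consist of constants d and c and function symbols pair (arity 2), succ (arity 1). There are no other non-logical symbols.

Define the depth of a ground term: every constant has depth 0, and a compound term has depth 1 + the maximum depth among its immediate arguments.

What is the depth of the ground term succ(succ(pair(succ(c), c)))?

4

depth(succ(c)) = 1 + depth(c) = 1 + 0 = 1
depth(pair(succ(c), c)) = 1 + max(1, 0) = 2
depth(succ(pair(succ(c), c))) = 1 + depth(pair(succ(c), c)) = 1 + 2 = 3
depth(succ(succ(pair(succ(c), c)))) = 1 + depth(succ(pair(succ(c), c))) = 1 + 3 = 4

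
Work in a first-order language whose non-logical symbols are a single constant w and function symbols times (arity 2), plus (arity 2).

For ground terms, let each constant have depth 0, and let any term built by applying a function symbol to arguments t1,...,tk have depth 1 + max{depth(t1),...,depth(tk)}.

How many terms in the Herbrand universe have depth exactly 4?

Write N_k for the number of ground terms of depth ≤ k. A term of depth ≤ k is either a constant or a function symbol applied to arguments of depth ≤ k−1, so N_k = 1 + N_{k-1}^2 + N_{k-1}^2.
N_0 = 1
N_1 = 1 + 1^2 + 1^2 = 3
N_2 = 1 + 3^2 + 3^2 = 19
N_3 = 1 + 19^2 + 19^2 = 723
N_4 = 1 + 723^2 + 723^2 = 1045459
Terms of depth exactly 4: N_4 − N_3 = 1045459 − 723 = 1044736.

1044736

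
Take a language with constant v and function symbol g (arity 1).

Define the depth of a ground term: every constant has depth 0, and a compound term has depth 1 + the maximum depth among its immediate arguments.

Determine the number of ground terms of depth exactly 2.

Let N_k count ground terms of depth at most k. Each non-constant term of depth ≤ k is some function symbol applied to depth-≤(k−1) arguments, giving N_k = 1 + N_{k-1}.
N_0 = 1
N_1 = 1 + 1 = 2
N_2 = 1 + 2 = 3
Terms of depth exactly 2: N_2 − N_1 = 3 − 2 = 1.

1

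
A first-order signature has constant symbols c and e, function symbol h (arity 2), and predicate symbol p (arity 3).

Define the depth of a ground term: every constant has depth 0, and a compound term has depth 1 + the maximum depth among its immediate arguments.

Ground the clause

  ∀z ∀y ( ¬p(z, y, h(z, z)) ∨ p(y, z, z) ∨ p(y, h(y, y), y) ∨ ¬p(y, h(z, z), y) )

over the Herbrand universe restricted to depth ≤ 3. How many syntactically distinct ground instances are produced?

Ground terms of depth ≤ 3:
  Write N_k for the number of ground terms of depth ≤ k. A term of depth ≤ k is either a constant or a function symbol applied to arguments of depth ≤ k−1, so N_k = 2 + N_{k-1}^2.
  N_0 = 2
  N_1 = 2 + 2^2 = 6
  N_2 = 2 + 6^2 = 38
  N_3 = 2 + 38^2 = 1446
So there are 1446 ground terms available for substitution.
Each of z, y ranges independently over the available ground terms, and distinct assignments produce distinct instances.
Number of ground instances = 1446^2 = 2090916.

2090916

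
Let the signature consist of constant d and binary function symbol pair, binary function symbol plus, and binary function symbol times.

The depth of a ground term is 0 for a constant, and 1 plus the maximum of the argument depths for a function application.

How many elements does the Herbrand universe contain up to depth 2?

Write N_k for the number of ground terms of depth ≤ k. A term of depth ≤ k is either a constant or a function symbol applied to arguments of depth ≤ k−1, so N_k = 1 + N_{k-1}^2 + N_{k-1}^2 + N_{k-1}^2.
N_0 = 1
N_1 = 1 + 1^2 + 1^2 + 1^2 = 4
N_2 = 1 + 4^2 + 4^2 + 4^2 = 49

49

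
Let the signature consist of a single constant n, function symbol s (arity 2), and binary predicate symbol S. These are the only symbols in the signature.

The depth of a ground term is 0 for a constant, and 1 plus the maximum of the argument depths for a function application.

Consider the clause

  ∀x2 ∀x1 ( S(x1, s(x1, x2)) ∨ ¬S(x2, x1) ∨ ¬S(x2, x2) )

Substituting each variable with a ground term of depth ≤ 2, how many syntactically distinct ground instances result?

Ground terms of depth ≤ 2:
  Let N_k = |{terms of depth ≤ k}|. Then N_0 = 1 and N_k = 1 + N_{k-1}^2 for k ≥ 1 (one summand per function symbol, arity giving the exponent).
  N_0 = 1
  N_1 = 1 + 1^2 = 2
  N_2 = 1 + 2^2 = 5
So there are 5 ground terms available for substitution.
The body mentions every one of the 2 quantified variables; since ground terms form a free algebra, no two substitutions collapse to the same formula.
Number of ground instances = 5^2 = 25.

25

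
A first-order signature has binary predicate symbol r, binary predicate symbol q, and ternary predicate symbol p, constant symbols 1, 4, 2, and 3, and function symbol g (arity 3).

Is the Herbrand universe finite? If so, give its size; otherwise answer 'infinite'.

infinite

The signature has at least one function symbol (g, arity 3) and at least one constant (1).
Iterating g gives infinitely many distinct ground terms: 1, g(1, 1, 1), g(g(1, 1, 1), g(1, 1, 1), g(1, 1, 1)), ...
So the Herbrand universe is infinite.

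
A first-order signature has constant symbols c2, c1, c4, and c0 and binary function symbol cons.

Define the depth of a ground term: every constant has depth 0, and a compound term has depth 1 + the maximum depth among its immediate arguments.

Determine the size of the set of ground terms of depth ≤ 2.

Count level by level. With function symbols cons/2, the terms of depth ≤ k are the 4 constants together with each function applied to depth-≤(k−1) tuples, so N_k = 4 + N_{k-1}^2.
N_0 = 4
N_1 = 4 + 4^2 = 20
N_2 = 4 + 20^2 = 404

404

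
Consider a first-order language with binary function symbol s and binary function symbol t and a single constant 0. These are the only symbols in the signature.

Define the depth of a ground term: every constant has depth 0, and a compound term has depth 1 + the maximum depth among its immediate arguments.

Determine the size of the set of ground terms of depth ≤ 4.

Let N_k = |{terms of depth ≤ k}|. Then N_0 = 1 and N_k = 1 + N_{k-1}^2 + N_{k-1}^2 for k ≥ 1 (one summand per function symbol, arity giving the exponent).
N_0 = 1
N_1 = 1 + 1^2 + 1^2 = 3
N_2 = 1 + 3^2 + 3^2 = 19
N_3 = 1 + 19^2 + 19^2 = 723
N_4 = 1 + 723^2 + 723^2 = 1045459

1045459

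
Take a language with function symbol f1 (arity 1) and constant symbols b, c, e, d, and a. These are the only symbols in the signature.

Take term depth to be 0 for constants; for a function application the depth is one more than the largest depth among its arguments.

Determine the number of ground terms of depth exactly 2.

5

Write N_k for the number of ground terms of depth ≤ k. A term of depth ≤ k is either a constant or a function symbol applied to arguments of depth ≤ k−1, so N_k = 5 + N_{k-1}.
N_0 = 5
N_1 = 5 + 5 = 10
N_2 = 5 + 10 = 15
Terms of depth exactly 2: N_2 − N_1 = 15 − 10 = 5.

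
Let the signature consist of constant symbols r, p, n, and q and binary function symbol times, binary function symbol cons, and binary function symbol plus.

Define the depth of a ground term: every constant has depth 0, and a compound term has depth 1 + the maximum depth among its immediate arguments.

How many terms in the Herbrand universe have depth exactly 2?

8064

Let N_k count ground terms of depth at most k. Each non-constant term of depth ≤ k is some function symbol applied to depth-≤(k−1) arguments, giving N_k = 4 + N_{k-1}^2 + N_{k-1}^2 + N_{k-1}^2.
N_0 = 4
N_1 = 4 + 4^2 + 4^2 + 4^2 = 52
N_2 = 4 + 52^2 + 52^2 + 52^2 = 8116
Terms of depth exactly 2: N_2 − N_1 = 8116 − 52 = 8064.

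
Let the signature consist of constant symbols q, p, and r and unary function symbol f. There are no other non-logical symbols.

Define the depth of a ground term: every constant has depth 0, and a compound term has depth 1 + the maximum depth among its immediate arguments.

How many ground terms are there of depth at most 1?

Count level by level. With function symbols f/1, the terms of depth ≤ k are the 3 constants together with each function applied to depth-≤(k−1) tuples, so N_k = 3 + N_{k-1}.
N_0 = 3
N_1 = 3 + 3 = 6
Explicitly: q, p, r, f(q), f(p), f(r).

6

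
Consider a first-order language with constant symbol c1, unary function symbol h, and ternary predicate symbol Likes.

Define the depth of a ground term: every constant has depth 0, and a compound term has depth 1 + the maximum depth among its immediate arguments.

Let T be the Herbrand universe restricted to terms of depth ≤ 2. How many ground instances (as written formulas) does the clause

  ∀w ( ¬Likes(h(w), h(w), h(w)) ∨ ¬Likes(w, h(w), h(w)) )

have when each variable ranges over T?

Ground terms of depth ≤ 2:
  Write N_k for the number of ground terms of depth ≤ k. A term of depth ≤ k is either a constant or a function symbol applied to arguments of depth ≤ k−1, so N_k = 1 + N_{k-1}.
  N_0 = 1
  N_1 = 1 + 1 = 2
  N_2 = 1 + 2 = 3
  Explicitly: c1, h(c1), h(h(c1)).
So there are 3 ground terms available for substitution.
The variable w ranges independently over the available ground terms, and distinct assignments produce distinct instances.
Number of ground instances = 3.

3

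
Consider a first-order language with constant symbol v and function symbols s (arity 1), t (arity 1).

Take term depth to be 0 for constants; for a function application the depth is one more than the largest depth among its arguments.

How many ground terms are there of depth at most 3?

15

Write N_k for the number of ground terms of depth ≤ k. A term of depth ≤ k is either a constant or a function symbol applied to arguments of depth ≤ k−1, so N_k = 1 + N_{k-1} + N_{k-1}.
N_0 = 1
N_1 = 1 + 1 + 1 = 3
N_2 = 1 + 3 + 3 = 7
N_3 = 1 + 7 + 7 = 15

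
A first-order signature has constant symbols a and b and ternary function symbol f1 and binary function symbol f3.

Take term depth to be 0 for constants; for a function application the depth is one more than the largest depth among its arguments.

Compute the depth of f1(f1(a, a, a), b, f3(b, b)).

2

depth(f1(a, a, a)) = 1 + max(0, 0, 0) = 1
depth(f3(b, b)) = 1 + max(0, 0) = 1
depth(f1(f1(a, a, a), b, f3(b, b))) = 1 + max(1, 0, 1) = 2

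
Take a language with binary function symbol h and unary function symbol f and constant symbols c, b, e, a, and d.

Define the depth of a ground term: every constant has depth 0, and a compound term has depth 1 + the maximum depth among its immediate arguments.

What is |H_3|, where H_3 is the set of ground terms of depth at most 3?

Count level by level. With function symbols h/2, f/1, the terms of depth ≤ k are the 5 constants together with each function applied to depth-≤(k−1) tuples, so N_k = 5 + N_{k-1}^2 + N_{k-1}.
N_0 = 5
N_1 = 5 + 5^2 + 5 = 35
N_2 = 5 + 35^2 + 35 = 1265
N_3 = 5 + 1265^2 + 1265 = 1601495

1601495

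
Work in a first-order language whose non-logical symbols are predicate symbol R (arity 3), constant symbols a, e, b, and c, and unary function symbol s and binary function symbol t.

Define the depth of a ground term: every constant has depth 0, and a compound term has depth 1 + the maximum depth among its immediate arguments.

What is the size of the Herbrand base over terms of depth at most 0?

First count ground terms of depth ≤ 0.
If N_k denotes the number of depth-≤k ground terms, the 4 constants give N_0 = 4, and each function symbol of arity r contributes N_{k-1}^r new terms at level k: N_k = 4 + N_{k-1} + N_{k-1}^2.
N_0 = 4
Explicitly: a, e, b, c.
So |H| = 4.
For each predicate symbol, the number of ground atoms is |H| raised to its arity; summing:
  R: 4^3 = 64
Total ground atoms: 64.

64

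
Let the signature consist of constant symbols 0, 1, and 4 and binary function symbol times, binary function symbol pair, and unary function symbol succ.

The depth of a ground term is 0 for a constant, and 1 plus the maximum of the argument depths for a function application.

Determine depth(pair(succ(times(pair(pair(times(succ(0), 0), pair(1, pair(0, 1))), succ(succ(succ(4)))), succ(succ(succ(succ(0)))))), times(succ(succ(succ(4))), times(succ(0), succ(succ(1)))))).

7

depth(succ(0)) = 1 + depth(0) = 1 + 0 = 1
depth(times(succ(0), 0)) = 1 + max(1, 0) = 2
depth(pair(0, 1)) = 1 + max(0, 0) = 1
depth(pair(1, pair(0, 1))) = 1 + max(0, 1) = 2
depth(pair(times(succ(0), 0), pair(1, pair(0, 1)))) = 1 + max(2, 2) = 3
depth(succ(4)) = 1 + depth(4) = 1 + 0 = 1
depth(succ(succ(4))) = 1 + depth(succ(4)) = 1 + 1 = 2
depth(succ(succ(succ(4)))) = 1 + depth(succ(succ(4))) = 1 + 2 = 3
depth(pair(pair(times(succ(0), 0), pair(1, pair(0, 1))), succ(succ(succ(4))))) = 1 + max(3, 3) = 4
depth(succ(succ(0))) = 1 + depth(succ(0)) = 1 + 1 = 2
depth(succ(succ(succ(0)))) = 1 + depth(succ(succ(0))) = 1 + 2 = 3
depth(succ(succ(succ(succ(0))))) = 1 + depth(succ(succ(succ(0)))) = 1 + 3 = 4
depth(times(pair(pair(times(succ(0), 0), pair(1, pair(0, 1))), succ(succ(succ(4)))), succ(succ(succ(succ(0)))))) = 1 + max(4, 4) = 5
depth(succ(times(pair(pair(times(succ(0), 0), pair(1, pair(0, 1))), succ(succ(succ(4)))), succ(succ(succ(succ(0))))))) = 1 + depth(times(pair(pair(times(succ(0), 0), pair(1, pair(0, 1))), succ(succ(succ(4)))), succ(succ(succ(succ(0)))))) = 1 + 5 = 6
depth(succ(1)) = 1 + depth(1) = 1 + 0 = 1
depth(succ(succ(1))) = 1 + depth(succ(1)) = 1 + 1 = 2
depth(times(succ(0), succ(succ(1)))) = 1 + max(1, 2) = 3
depth(times(succ(succ(succ(4))), times(succ(0), succ(succ(1))))) = 1 + max(3, 3) = 4
depth(pair(succ(times(pair(pair(times(succ(0), 0), pair(1, pair(0, 1))), succ(succ(succ(4)))), succ(succ(succ(succ(0)))))), times(succ(succ(succ(4))), times(succ(0), succ(succ(1)))))) = 1 + max(6, 4) = 7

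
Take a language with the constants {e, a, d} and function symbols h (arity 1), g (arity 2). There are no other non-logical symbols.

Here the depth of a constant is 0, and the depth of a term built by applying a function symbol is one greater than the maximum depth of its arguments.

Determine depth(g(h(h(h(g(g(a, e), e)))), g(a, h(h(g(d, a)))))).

depth(g(a, e)) = 1 + max(0, 0) = 1
depth(g(g(a, e), e)) = 1 + max(1, 0) = 2
depth(h(g(g(a, e), e))) = 1 + depth(g(g(a, e), e)) = 1 + 2 = 3
depth(h(h(g(g(a, e), e)))) = 1 + depth(h(g(g(a, e), e))) = 1 + 3 = 4
depth(h(h(h(g(g(a, e), e))))) = 1 + depth(h(h(g(g(a, e), e)))) = 1 + 4 = 5
depth(g(d, a)) = 1 + max(0, 0) = 1
depth(h(g(d, a))) = 1 + depth(g(d, a)) = 1 + 1 = 2
depth(h(h(g(d, a)))) = 1 + depth(h(g(d, a))) = 1 + 2 = 3
depth(g(a, h(h(g(d, a))))) = 1 + max(0, 3) = 4
depth(g(h(h(h(g(g(a, e), e)))), g(a, h(h(g(d, a)))))) = 1 + max(5, 4) = 6

6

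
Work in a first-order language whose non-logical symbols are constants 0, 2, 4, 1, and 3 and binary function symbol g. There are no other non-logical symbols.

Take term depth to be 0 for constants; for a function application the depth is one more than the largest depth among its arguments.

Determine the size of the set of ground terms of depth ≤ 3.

819030

Let N_k count ground terms of depth at most k. Each non-constant term of depth ≤ k is some function symbol applied to depth-≤(k−1) arguments, giving N_k = 5 + N_{k-1}^2.
N_0 = 5
N_1 = 5 + 5^2 = 30
N_2 = 5 + 30^2 = 905
N_3 = 5 + 905^2 = 819030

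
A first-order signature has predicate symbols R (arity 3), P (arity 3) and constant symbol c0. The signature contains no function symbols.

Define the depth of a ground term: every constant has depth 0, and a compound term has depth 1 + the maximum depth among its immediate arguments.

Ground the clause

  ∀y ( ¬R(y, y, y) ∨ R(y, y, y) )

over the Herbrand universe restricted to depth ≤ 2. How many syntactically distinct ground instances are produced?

Ground terms of depth ≤ 2:
  With no function symbols every ground term is a constant, so there is exactly 1 ground term at every depth bound.
  N_0 = 1
  N_1 = 1
  N_2 = 1
  Explicitly: c0.
So there is exactly 1 ground term available for substitution.
The clause has 1 distinct variable (y), which appears in the body. In the free term algebra distinct substitutions yield syntactically distinct ground instances.
Number of ground instances = 1.

1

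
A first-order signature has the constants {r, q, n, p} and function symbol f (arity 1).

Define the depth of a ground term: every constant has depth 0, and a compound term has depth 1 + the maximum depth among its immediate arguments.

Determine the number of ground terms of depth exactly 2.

4

Write N_k for the number of ground terms of depth ≤ k. A term of depth ≤ k is either a constant or a function symbol applied to arguments of depth ≤ k−1, so N_k = 4 + N_{k-1}.
N_0 = 4
N_1 = 4 + 4 = 8
N_2 = 4 + 8 = 12
Terms of depth exactly 2: N_2 − N_1 = 12 − 8 = 4.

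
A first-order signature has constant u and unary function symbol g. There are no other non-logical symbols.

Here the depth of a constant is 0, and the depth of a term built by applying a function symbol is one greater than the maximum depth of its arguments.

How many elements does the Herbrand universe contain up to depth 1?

2

If N_k denotes the number of depth-≤k ground terms, the 1 constant gives N_0 = 1, and each function symbol of arity r contributes N_{k-1}^r new terms at level k: N_k = 1 + N_{k-1}.
N_0 = 1
N_1 = 1 + 1 = 2
Explicitly: u, g(u).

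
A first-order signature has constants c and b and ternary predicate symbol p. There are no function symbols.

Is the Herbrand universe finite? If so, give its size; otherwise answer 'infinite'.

2

There are no function symbols, so every ground term is one of the 2 constants.
The Herbrand universe is {c, b}, which is finite with 2 elements.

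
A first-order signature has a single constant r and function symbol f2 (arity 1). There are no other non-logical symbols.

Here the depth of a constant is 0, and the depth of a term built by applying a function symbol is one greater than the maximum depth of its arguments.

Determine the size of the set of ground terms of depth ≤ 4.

Write N_k for the number of ground terms of depth ≤ k. A term of depth ≤ k is either a constant or a function symbol applied to arguments of depth ≤ k−1, so N_k = 1 + N_{k-1}.
N_0 = 1
N_1 = 1 + 1 = 2
N_2 = 1 + 2 = 3
N_3 = 1 + 3 = 4
N_4 = 1 + 4 = 5
Explicitly: r, f2(r), f2(f2(r)), f2(f2(f2(r))), f2(f2(f2(f2(r)))).

5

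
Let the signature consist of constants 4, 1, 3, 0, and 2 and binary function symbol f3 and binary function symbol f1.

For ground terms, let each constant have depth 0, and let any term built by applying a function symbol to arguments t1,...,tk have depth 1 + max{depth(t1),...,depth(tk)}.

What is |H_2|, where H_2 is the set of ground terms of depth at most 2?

6055

Let N_k count ground terms of depth at most k. Each non-constant term of depth ≤ k is some function symbol applied to depth-≤(k−1) arguments, giving N_k = 5 + N_{k-1}^2 + N_{k-1}^2.
N_0 = 5
N_1 = 5 + 5^2 + 5^2 = 55
N_2 = 5 + 55^2 + 55^2 = 6055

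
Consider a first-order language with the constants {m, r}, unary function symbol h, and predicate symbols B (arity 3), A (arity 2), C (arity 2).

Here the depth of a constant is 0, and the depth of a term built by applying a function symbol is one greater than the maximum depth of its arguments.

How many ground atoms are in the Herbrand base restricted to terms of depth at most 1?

First count ground terms of depth ≤ 1.
Let N_k count ground terms of depth at most k. Each non-constant term of depth ≤ k is some function symbol applied to depth-≤(k−1) arguments, giving N_k = 2 + N_{k-1}.
N_0 = 2
N_1 = 2 + 2 = 4
Explicitly: m, r, h(m), h(r).
So |H| = 4.
Ground atoms are formed by filling each argument slot of a predicate with a term from H, so an r-ary predicate gives |H|^r atoms:
  B: 4^3 = 64;  A: 4^2 = 16;  C: 4^2 = 16
Total ground atoms: 64 + 16 + 16 = 96.

96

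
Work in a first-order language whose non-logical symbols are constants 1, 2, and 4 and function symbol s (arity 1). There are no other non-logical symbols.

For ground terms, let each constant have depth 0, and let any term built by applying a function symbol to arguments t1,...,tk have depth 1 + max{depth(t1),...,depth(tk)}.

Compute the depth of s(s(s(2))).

3

depth(s(2)) = 1 + depth(2) = 1 + 0 = 1
depth(s(s(2))) = 1 + depth(s(2)) = 1 + 1 = 2
depth(s(s(s(2)))) = 1 + depth(s(s(2))) = 1 + 2 = 3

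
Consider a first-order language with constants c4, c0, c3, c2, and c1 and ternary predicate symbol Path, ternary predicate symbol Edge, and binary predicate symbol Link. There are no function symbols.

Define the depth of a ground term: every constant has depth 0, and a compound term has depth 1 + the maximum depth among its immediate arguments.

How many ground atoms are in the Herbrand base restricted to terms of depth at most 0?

First count ground terms of depth ≤ 0.
With no function symbols every ground term is a constant, so there are exactly 5 ground terms at every depth bound.
N_0 = 5
So |H| = 5.
Each predicate of arity r yields |H|^r ground atoms (one per choice of an r-tuple from H):
  Path: 5^3 = 125;  Edge: 5^3 = 125;  Link: 5^2 = 25
Total ground atoms: 125 + 125 + 25 = 275.

275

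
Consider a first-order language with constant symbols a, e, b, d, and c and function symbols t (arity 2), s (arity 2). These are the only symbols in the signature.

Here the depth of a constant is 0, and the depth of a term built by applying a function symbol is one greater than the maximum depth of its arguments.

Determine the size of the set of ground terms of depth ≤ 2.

6055

If N_k denotes the number of depth-≤k ground terms, the 5 constants give N_0 = 5, and each function symbol of arity r contributes N_{k-1}^r new terms at level k: N_k = 5 + N_{k-1}^2 + N_{k-1}^2.
N_0 = 5
N_1 = 5 + 5^2 + 5^2 = 55
N_2 = 5 + 55^2 + 55^2 = 6055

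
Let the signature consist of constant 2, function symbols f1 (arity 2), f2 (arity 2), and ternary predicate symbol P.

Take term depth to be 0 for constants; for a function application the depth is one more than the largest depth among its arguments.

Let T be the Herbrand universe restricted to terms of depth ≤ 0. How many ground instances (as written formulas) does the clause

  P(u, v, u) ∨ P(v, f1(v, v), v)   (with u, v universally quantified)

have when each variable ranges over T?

1

Ground terms of depth ≤ 0:
  Let N_k count ground terms of depth at most k. Each non-constant term of depth ≤ k is some function symbol applied to depth-≤(k−1) arguments, giving N_k = 1 + N_{k-1}^2 + N_{k-1}^2.
  N_0 = 1
So there is exactly 1 ground term available for substitution.
The clause has 2 distinct variables (u, v), each appearing in the body. In the free term algebra distinct substitutions yield syntactically distinct ground instances.
Number of ground instances = 1^2 = 1.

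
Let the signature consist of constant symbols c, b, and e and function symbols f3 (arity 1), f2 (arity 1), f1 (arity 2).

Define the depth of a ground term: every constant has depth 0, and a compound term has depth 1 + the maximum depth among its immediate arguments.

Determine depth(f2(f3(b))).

2

depth(f3(b)) = 1 + depth(b) = 1 + 0 = 1
depth(f2(f3(b))) = 1 + depth(f3(b)) = 1 + 1 = 2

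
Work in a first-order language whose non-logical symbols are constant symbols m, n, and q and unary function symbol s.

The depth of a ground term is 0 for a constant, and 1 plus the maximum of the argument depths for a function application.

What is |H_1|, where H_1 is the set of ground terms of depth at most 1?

6

Count level by level. With function symbols s/1, the terms of depth ≤ k are the 3 constants together with each function applied to depth-≤(k−1) tuples, so N_k = 3 + N_{k-1}.
N_0 = 3
N_1 = 3 + 3 = 6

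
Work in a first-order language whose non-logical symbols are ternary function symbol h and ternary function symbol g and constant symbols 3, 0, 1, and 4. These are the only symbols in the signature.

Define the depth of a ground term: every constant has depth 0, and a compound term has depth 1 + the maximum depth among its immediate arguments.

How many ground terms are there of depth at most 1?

132

Let N_k = |{terms of depth ≤ k}|. Then N_0 = 4 and N_k = 4 + N_{k-1}^3 + N_{k-1}^3 for k ≥ 1 (one summand per function symbol, arity giving the exponent).
N_0 = 4
N_1 = 4 + 4^3 + 4^3 = 132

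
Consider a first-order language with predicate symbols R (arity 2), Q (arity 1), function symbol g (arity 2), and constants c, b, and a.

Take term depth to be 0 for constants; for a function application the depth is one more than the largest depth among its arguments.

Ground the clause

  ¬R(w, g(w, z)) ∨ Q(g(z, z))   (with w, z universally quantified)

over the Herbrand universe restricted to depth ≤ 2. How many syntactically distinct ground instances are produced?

Ground terms of depth ≤ 2:
  Write N_k for the number of ground terms of depth ≤ k. A term of depth ≤ k is either a constant or a function symbol applied to arguments of depth ≤ k−1, so N_k = 3 + N_{k-1}^2.
  N_0 = 3
  N_1 = 3 + 3^2 = 12
  N_2 = 3 + 12^2 = 147
So there are 147 ground terms available for substitution.
There are 2 variables to instantiate (w, z), each occurring in at least one literal, so different choices give different ground instances.
Number of ground instances = 147^2 = 21609.

21609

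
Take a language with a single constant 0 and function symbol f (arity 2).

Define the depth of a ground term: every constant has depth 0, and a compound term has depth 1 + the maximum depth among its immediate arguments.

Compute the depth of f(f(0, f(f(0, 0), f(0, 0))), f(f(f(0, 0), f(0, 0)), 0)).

depth(f(0, 0)) = 1 + max(0, 0) = 1
depth(f(f(0, 0), f(0, 0))) = 1 + max(1, 1) = 2
depth(f(0, f(f(0, 0), f(0, 0)))) = 1 + max(0, 2) = 3
depth(f(f(f(0, 0), f(0, 0)), 0)) = 1 + max(2, 0) = 3
depth(f(f(0, f(f(0, 0), f(0, 0))), f(f(f(0, 0), f(0, 0)), 0))) = 1 + max(3, 3) = 4

4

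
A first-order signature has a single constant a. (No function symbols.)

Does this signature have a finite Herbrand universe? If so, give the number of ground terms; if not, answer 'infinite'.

1

There are no function symbols, so the only ground term is the single constant.
The Herbrand universe is {a}, finite with 1 element.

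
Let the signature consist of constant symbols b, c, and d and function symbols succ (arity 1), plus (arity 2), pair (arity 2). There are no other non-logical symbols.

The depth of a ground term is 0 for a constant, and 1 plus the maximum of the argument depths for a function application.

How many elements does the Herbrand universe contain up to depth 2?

If N_k denotes the number of depth-≤k ground terms, the 3 constants give N_0 = 3, and each function symbol of arity r contributes N_{k-1}^r new terms at level k: N_k = 3 + N_{k-1} + N_{k-1}^2 + N_{k-1}^2.
N_0 = 3
N_1 = 3 + 3 + 3^2 + 3^2 = 24
N_2 = 3 + 24 + 24^2 + 24^2 = 1179

1179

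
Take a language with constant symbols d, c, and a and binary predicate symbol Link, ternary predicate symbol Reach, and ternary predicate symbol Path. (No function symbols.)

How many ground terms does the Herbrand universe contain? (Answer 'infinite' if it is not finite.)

There are no function symbols, so every ground term is one of the 3 constants.
The Herbrand universe is {d, c, a}, which is finite with 3 elements.

3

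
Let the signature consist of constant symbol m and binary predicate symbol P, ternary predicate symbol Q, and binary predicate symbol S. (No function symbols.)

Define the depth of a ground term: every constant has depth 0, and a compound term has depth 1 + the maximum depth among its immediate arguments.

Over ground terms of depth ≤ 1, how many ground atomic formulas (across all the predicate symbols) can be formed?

3

First count ground terms of depth ≤ 1.
With no function symbols every ground term is a constant, so there is exactly 1 ground term at every depth bound.
N_0 = 1
N_1 = 1
Explicitly: m.
So |H| = 1.
Ground atoms are formed by filling each argument slot of a predicate with a term from H, so an r-ary predicate gives |H|^r atoms:
  P: 1^2 = 1;  Q: 1^3 = 1;  S: 1^2 = 1
Total ground atoms: 1 + 1 + 1 = 3.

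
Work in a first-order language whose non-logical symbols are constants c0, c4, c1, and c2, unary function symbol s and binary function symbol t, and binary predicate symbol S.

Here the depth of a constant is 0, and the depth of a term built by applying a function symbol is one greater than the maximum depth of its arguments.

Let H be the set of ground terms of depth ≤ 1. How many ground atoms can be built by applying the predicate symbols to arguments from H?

First count ground terms of depth ≤ 1.
If N_k denotes the number of depth-≤k ground terms, the 4 constants give N_0 = 4, and each function symbol of arity r contributes N_{k-1}^r new terms at level k: N_k = 4 + N_{k-1} + N_{k-1}^2.
N_0 = 4
N_1 = 4 + 4 + 4^2 = 24
So |H| = 24.
Ground atoms are formed by filling each argument slot of a predicate with a term from H, so an r-ary predicate gives |H|^r atoms:
  S: 24^2 = 576
Total ground atoms: 576.

576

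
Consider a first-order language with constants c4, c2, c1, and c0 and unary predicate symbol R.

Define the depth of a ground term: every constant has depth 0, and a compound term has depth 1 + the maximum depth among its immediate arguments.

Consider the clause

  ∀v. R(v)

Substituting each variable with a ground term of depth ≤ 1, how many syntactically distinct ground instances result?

Ground terms of depth ≤ 1:
  With no function symbols every ground term is a constant, so there are exactly 4 ground terms at every depth bound.
  N_0 = 4
  N_1 = 4
So there are 4 ground terms available for substitution.
The variable v ranges independently over the available ground terms, and distinct assignments produce distinct instances.
Number of ground instances = 4.

4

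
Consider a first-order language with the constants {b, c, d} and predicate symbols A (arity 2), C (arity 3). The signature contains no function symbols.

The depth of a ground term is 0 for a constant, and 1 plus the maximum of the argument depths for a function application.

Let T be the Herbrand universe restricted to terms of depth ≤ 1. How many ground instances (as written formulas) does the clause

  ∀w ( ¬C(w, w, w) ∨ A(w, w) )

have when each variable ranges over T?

3

Ground terms of depth ≤ 1:
  With no function symbols every ground term is a constant, so there are exactly 3 ground terms at every depth bound.
  N_0 = 3
  N_1 = 3
  Explicitly: b, c, d.
So there are 3 ground terms available for substitution.
The clause has 1 distinct variable (w), which appears in the body. In the free term algebra distinct substitutions yield syntactically distinct ground instances.
Number of ground instances = 3.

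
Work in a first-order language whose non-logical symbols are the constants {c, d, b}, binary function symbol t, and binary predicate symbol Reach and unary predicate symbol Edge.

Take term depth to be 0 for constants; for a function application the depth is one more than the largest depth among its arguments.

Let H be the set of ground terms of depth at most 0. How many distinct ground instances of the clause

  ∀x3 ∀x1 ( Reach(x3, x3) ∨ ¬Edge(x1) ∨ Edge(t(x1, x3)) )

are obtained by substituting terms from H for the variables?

9

Ground terms of depth ≤ 0:
  Let N_k = |{terms of depth ≤ k}|. Then N_0 = 3 and N_k = 3 + N_{k-1}^2 for k ≥ 1 (one summand per function symbol, arity giving the exponent).
  N_0 = 3
  Explicitly: c, d, b.
So there are 3 ground terms available for substitution.
The body mentions every one of the 2 quantified variables; since ground terms form a free algebra, no two substitutions collapse to the same formula.
Number of ground instances = 3^2 = 9.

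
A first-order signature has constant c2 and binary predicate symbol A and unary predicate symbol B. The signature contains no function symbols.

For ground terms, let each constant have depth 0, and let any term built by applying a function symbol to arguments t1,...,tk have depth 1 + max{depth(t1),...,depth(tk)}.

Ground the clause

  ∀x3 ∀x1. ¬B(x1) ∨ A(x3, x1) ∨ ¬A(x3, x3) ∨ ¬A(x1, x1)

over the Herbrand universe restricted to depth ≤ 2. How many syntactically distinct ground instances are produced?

1

Ground terms of depth ≤ 2:
  With no function symbols every ground term is a constant, so there is exactly 1 ground term at every depth bound.
  N_0 = 1
  N_1 = 1
  N_2 = 1
  Explicitly: c2.
So there is exactly 1 ground term available for substitution.
There are 2 variables to instantiate (x3, x1), each occurring in at least one literal, so different choices give different ground instances.
Number of ground instances = 1^2 = 1.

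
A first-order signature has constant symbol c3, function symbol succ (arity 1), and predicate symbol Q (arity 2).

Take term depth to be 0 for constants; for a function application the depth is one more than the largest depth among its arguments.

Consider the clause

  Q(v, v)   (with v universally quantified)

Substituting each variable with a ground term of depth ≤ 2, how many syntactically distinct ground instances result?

Ground terms of depth ≤ 2:
  Write N_k for the number of ground terms of depth ≤ k. A term of depth ≤ k is either a constant or a function symbol applied to arguments of depth ≤ k−1, so N_k = 1 + N_{k-1}.
  N_0 = 1
  N_1 = 1 + 1 = 2
  N_2 = 1 + 2 = 3
So there are 3 ground terms available for substitution.
The clause has 1 distinct variable (v), which appears in the body. In the free term algebra distinct substitutions yield syntactically distinct ground instances.
Number of ground instances = 3.

3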